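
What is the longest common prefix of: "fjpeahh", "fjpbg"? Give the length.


Words: fjpeahh, fjpbg
  Position 0: all 'f' => match
  Position 1: all 'j' => match
  Position 2: all 'p' => match
  Position 3: ('e', 'b') => mismatch, stop
LCP = "fjp" (length 3)

3


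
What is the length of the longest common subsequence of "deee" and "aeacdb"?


LCS of "deee" and "aeacdb"
DP table:
           a    e    a    c    d    b
      0    0    0    0    0    0    0
  d   0    0    0    0    0    1    1
  e   0    0    1    1    1    1    1
  e   0    0    1    1    1    1    1
  e   0    0    1    1    1    1    1
LCS length = dp[4][6] = 1

1


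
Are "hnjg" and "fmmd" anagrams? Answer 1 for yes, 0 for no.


Strings: "hnjg", "fmmd"
Sorted first:  ghjn
Sorted second: dfmm
Differ at position 0: 'g' vs 'd' => not anagrams

0


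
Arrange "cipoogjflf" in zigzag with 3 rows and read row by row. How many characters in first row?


Zigzag "cipoogjflf" into 3 rows:
Placing characters:
  'c' => row 0
  'i' => row 1
  'p' => row 2
  'o' => row 1
  'o' => row 0
  'g' => row 1
  'j' => row 2
  'f' => row 1
  'l' => row 0
  'f' => row 1
Rows:
  Row 0: "col"
  Row 1: "iogff"
  Row 2: "pj"
First row length: 3

3


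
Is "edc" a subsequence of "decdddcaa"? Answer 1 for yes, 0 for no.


Check if "edc" is a subsequence of "decdddcaa"
Greedy scan:
  Position 0 ('d'): no match needed
  Position 1 ('e'): matches sub[0] = 'e'
  Position 2 ('c'): no match needed
  Position 3 ('d'): matches sub[1] = 'd'
  Position 4 ('d'): no match needed
  Position 5 ('d'): no match needed
  Position 6 ('c'): matches sub[2] = 'c'
  Position 7 ('a'): no match needed
  Position 8 ('a'): no match needed
All 3 characters matched => is a subsequence

1


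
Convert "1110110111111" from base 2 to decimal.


Input: "1110110111111" in base 2
Positional expansion:
  Digit '1' (value 1) x 2^12 = 4096
  Digit '1' (value 1) x 2^11 = 2048
  Digit '1' (value 1) x 2^10 = 1024
  Digit '0' (value 0) x 2^9 = 0
  Digit '1' (value 1) x 2^8 = 256
  Digit '1' (value 1) x 2^7 = 128
  Digit '0' (value 0) x 2^6 = 0
  Digit '1' (value 1) x 2^5 = 32
  Digit '1' (value 1) x 2^4 = 16
  Digit '1' (value 1) x 2^3 = 8
  Digit '1' (value 1) x 2^2 = 4
  Digit '1' (value 1) x 2^1 = 2
  Digit '1' (value 1) x 2^0 = 1
Sum = 7615

7615


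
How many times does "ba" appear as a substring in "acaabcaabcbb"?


Searching for "ba" in "acaabcaabcbb"
Scanning each position:
  Position 0: "ac" => no
  Position 1: "ca" => no
  Position 2: "aa" => no
  Position 3: "ab" => no
  Position 4: "bc" => no
  Position 5: "ca" => no
  Position 6: "aa" => no
  Position 7: "ab" => no
  Position 8: "bc" => no
  Position 9: "cb" => no
  Position 10: "bb" => no
Total occurrences: 0

0


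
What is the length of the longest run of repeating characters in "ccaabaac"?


Input: "ccaabaac"
Scanning for longest run:
  Position 1 ('c'): continues run of 'c', length=2
  Position 2 ('a'): new char, reset run to 1
  Position 3 ('a'): continues run of 'a', length=2
  Position 4 ('b'): new char, reset run to 1
  Position 5 ('a'): new char, reset run to 1
  Position 6 ('a'): continues run of 'a', length=2
  Position 7 ('c'): new char, reset run to 1
Longest run: 'c' with length 2

2


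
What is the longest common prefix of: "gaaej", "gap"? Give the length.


Words: gaaej, gap
  Position 0: all 'g' => match
  Position 1: all 'a' => match
  Position 2: ('a', 'p') => mismatch, stop
LCP = "ga" (length 2)

2


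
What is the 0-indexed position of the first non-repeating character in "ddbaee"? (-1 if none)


Input: ddbaee
Character frequencies:
  'a': 1
  'b': 1
  'd': 2
  'e': 2
Scanning left to right for freq == 1:
  Position 0 ('d'): freq=2, skip
  Position 1 ('d'): freq=2, skip
  Position 2 ('b'): unique! => answer = 2

2


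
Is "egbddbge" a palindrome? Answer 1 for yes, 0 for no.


Input: egbddbge
Reversed: egbddbge
  Compare pos 0 ('e') with pos 7 ('e'): match
  Compare pos 1 ('g') with pos 6 ('g'): match
  Compare pos 2 ('b') with pos 5 ('b'): match
  Compare pos 3 ('d') with pos 4 ('d'): match
Result: palindrome

1


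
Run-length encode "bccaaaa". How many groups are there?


Input: bccaaaa
Scanning for consecutive runs:
  Group 1: 'b' x 1 (positions 0-0)
  Group 2: 'c' x 2 (positions 1-2)
  Group 3: 'a' x 4 (positions 3-6)
Total groups: 3

3


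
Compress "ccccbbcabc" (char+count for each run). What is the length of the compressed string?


Input: ccccbbcabc
Runs:
  'c' x 4 => "c4"
  'b' x 2 => "b2"
  'c' x 1 => "c1"
  'a' x 1 => "a1"
  'b' x 1 => "b1"
  'c' x 1 => "c1"
Compressed: "c4b2c1a1b1c1"
Compressed length: 12

12


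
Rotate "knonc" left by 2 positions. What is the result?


Input: "knonc", rotate left by 2
First 2 characters: "kn"
Remaining characters: "onc"
Concatenate remaining + first: "onc" + "kn" = "onckn"

onckn


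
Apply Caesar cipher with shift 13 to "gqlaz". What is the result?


Caesar cipher: shift "gqlaz" by 13
  'g' (pos 6) + 13 = pos 19 = 't'
  'q' (pos 16) + 13 = pos 3 = 'd'
  'l' (pos 11) + 13 = pos 24 = 'y'
  'a' (pos 0) + 13 = pos 13 = 'n'
  'z' (pos 25) + 13 = pos 12 = 'm'
Result: tdynm

tdynm


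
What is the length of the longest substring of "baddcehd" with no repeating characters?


Input: "baddcehd"
Sliding window (track last position of each char):
  Position 0 ('b'): window [0,0] length 1 -- new best
  Position 1 ('a'): window [0,1] length 2 -- new best
  Position 2 ('d'): window [0,2] length 3 -- new best
  Position 3 ('d'): repeat (last at 2), move window start to 3
  Position 3 ('d'): window [3,3] length 1
  Position 4 ('c'): window [3,4] length 2
  Position 5 ('e'): window [3,5] length 3
  Position 6 ('h'): window [3,6] length 4 -- new best
  Position 7 ('d'): repeat (last at 3), move window start to 4
  Position 7 ('d'): window [4,7] length 4
Longest substring with no repeats: "dceh" with length 4

4


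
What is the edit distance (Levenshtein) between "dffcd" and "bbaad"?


Computing edit distance: "dffcd" -> "bbaad"
DP table:
           b    b    a    a    d
      0    1    2    3    4    5
  d   1    1    2    3    4    4
  f   2    2    2    3    4    5
  f   3    3    3    3    4    5
  c   4    4    4    4    4    5
  d   5    5    5    5    5    4
Edit distance = dp[5][5] = 4

4


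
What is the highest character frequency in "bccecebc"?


Input: bccecebc
Character counts:
  'b': 2
  'c': 4
  'e': 2
Maximum frequency: 4

4


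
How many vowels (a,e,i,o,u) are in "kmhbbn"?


Input: kmhbbn
Checking each character:
  'k' at position 0: consonant
  'm' at position 1: consonant
  'h' at position 2: consonant
  'b' at position 3: consonant
  'b' at position 4: consonant
  'n' at position 5: consonant
Total vowels: 0

0


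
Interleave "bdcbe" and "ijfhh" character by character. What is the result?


Interleaving "bdcbe" and "ijfhh":
  Position 0: 'b' from first, 'i' from second => "bi"
  Position 1: 'd' from first, 'j' from second => "dj"
  Position 2: 'c' from first, 'f' from second => "cf"
  Position 3: 'b' from first, 'h' from second => "bh"
  Position 4: 'e' from first, 'h' from second => "eh"
Result: bidjcfbheh

bidjcfbheh


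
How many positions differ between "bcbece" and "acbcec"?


Comparing "bcbece" and "acbcec" position by position:
  Position 0: 'b' vs 'a' => DIFFER
  Position 1: 'c' vs 'c' => same
  Position 2: 'b' vs 'b' => same
  Position 3: 'e' vs 'c' => DIFFER
  Position 4: 'c' vs 'e' => DIFFER
  Position 5: 'e' vs 'c' => DIFFER
Positions that differ: 4

4


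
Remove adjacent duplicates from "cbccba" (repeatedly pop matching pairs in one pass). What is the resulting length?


Input: cbccba
Stack-based adjacent duplicate removal:
  Read 'c': push. Stack: c
  Read 'b': push. Stack: cb
  Read 'c': push. Stack: cbc
  Read 'c': matches stack top 'c' => pop. Stack: cb
  Read 'b': matches stack top 'b' => pop. Stack: c
  Read 'a': push. Stack: ca
Final stack: "ca" (length 2)

2


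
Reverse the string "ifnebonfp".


Input: ifnebonfp
Reading characters right to left:
  Position 8: 'p'
  Position 7: 'f'
  Position 6: 'n'
  Position 5: 'o'
  Position 4: 'b'
  Position 3: 'e'
  Position 2: 'n'
  Position 1: 'f'
  Position 0: 'i'
Reversed: pfnobenfi

pfnobenfi


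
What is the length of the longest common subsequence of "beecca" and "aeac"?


LCS of "beecca" and "aeac"
DP table:
           a    e    a    c
      0    0    0    0    0
  b   0    0    0    0    0
  e   0    0    1    1    1
  e   0    0    1    1    1
  c   0    0    1    1    2
  c   0    0    1    1    2
  a   0    1    1    2    2
LCS length = dp[6][4] = 2

2


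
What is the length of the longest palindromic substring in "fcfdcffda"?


Input: "fcfdcffda"
Checking substrings for palindromes:
  [0:3] "fcf" (len 3) => palindrome
  [5:7] "ff" (len 2) => palindrome
Longest palindromic substring: "fcf" with length 3

3


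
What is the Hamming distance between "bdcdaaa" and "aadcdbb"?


Comparing "bdcdaaa" and "aadcdbb" position by position:
  Position 0: 'b' vs 'a' => differ
  Position 1: 'd' vs 'a' => differ
  Position 2: 'c' vs 'd' => differ
  Position 3: 'd' vs 'c' => differ
  Position 4: 'a' vs 'd' => differ
  Position 5: 'a' vs 'b' => differ
  Position 6: 'a' vs 'b' => differ
Total differences (Hamming distance): 7

7


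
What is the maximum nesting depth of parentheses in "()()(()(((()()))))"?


Input: "()()(()(((()()))))"
Tracking depth:
  Position 0 '(': depth becomes 1
  Position 1 ')': depth becomes 0
  Position 2 '(': depth becomes 1
  Position 3 ')': depth becomes 0
  Position 4 '(': depth becomes 1
  Position 5 '(': depth becomes 2
  Position 6 ')': depth becomes 1
  Position 7 '(': depth becomes 2
  Position 8 '(': depth becomes 3
  Position 9 '(': depth becomes 4
  Position 10 '(': depth becomes 5
  Position 11 ')': depth becomes 4
  Position 12 '(': depth becomes 5
  Position 13 ')': depth becomes 4
  Position 14 ')': depth becomes 3
  Position 15 ')': depth becomes 2
  Position 16 ')': depth becomes 1
  Position 17 ')': depth becomes 0
Maximum depth reached: 5

5


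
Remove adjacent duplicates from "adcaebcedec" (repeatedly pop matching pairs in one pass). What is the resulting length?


Input: adcaebcedec
Stack-based adjacent duplicate removal:
  Read 'a': push. Stack: a
  Read 'd': push. Stack: ad
  Read 'c': push. Stack: adc
  Read 'a': push. Stack: adca
  Read 'e': push. Stack: adcae
  Read 'b': push. Stack: adcaeb
  Read 'c': push. Stack: adcaebc
  Read 'e': push. Stack: adcaebce
  Read 'd': push. Stack: adcaebced
  Read 'e': push. Stack: adcaebcede
  Read 'c': push. Stack: adcaebcedec
Final stack: "adcaebcedec" (length 11)

11


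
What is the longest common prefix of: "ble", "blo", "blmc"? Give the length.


Words: ble, blo, blmc
  Position 0: all 'b' => match
  Position 1: all 'l' => match
  Position 2: ('e', 'o', 'm') => mismatch, stop
LCP = "bl" (length 2)

2


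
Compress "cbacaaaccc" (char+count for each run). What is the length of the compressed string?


Input: cbacaaaccc
Runs:
  'c' x 1 => "c1"
  'b' x 1 => "b1"
  'a' x 1 => "a1"
  'c' x 1 => "c1"
  'a' x 3 => "a3"
  'c' x 3 => "c3"
Compressed: "c1b1a1c1a3c3"
Compressed length: 12

12


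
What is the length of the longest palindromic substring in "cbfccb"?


Input: "cbfccb"
Checking substrings for palindromes:
  [3:5] "cc" (len 2) => palindrome
Longest palindromic substring: "cc" with length 2

2


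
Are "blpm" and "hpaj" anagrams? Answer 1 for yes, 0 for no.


Strings: "blpm", "hpaj"
Sorted first:  blmp
Sorted second: ahjp
Differ at position 0: 'b' vs 'a' => not anagrams

0


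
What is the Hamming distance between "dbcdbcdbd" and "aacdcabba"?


Comparing "dbcdbcdbd" and "aacdcabba" position by position:
  Position 0: 'd' vs 'a' => differ
  Position 1: 'b' vs 'a' => differ
  Position 2: 'c' vs 'c' => same
  Position 3: 'd' vs 'd' => same
  Position 4: 'b' vs 'c' => differ
  Position 5: 'c' vs 'a' => differ
  Position 6: 'd' vs 'b' => differ
  Position 7: 'b' vs 'b' => same
  Position 8: 'd' vs 'a' => differ
Total differences (Hamming distance): 6

6


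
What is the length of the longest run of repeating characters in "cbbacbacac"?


Input: "cbbacbacac"
Scanning for longest run:
  Position 1 ('b'): new char, reset run to 1
  Position 2 ('b'): continues run of 'b', length=2
  Position 3 ('a'): new char, reset run to 1
  Position 4 ('c'): new char, reset run to 1
  Position 5 ('b'): new char, reset run to 1
  Position 6 ('a'): new char, reset run to 1
  Position 7 ('c'): new char, reset run to 1
  Position 8 ('a'): new char, reset run to 1
  Position 9 ('c'): new char, reset run to 1
Longest run: 'b' with length 2

2


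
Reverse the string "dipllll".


Input: dipllll
Reading characters right to left:
  Position 6: 'l'
  Position 5: 'l'
  Position 4: 'l'
  Position 3: 'l'
  Position 2: 'p'
  Position 1: 'i'
  Position 0: 'd'
Reversed: llllpid

llllpid


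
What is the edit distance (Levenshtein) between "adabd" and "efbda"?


Computing edit distance: "adabd" -> "efbda"
DP table:
           e    f    b    d    a
      0    1    2    3    4    5
  a   1    1    2    3    4    4
  d   2    2    2    3    3    4
  a   3    3    3    3    4    3
  b   4    4    4    3    4    4
  d   5    5    5    4    3    4
Edit distance = dp[5][5] = 4

4


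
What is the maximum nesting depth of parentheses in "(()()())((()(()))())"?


Input: "(()()())((()(()))())"
Tracking depth:
  Position 0 '(': depth becomes 1
  Position 1 '(': depth becomes 2
  Position 2 ')': depth becomes 1
  Position 3 '(': depth becomes 2
  Position 4 ')': depth becomes 1
  Position 5 '(': depth becomes 2
  Position 6 ')': depth becomes 1
  Position 7 ')': depth becomes 0
  Position 8 '(': depth becomes 1
  Position 9 '(': depth becomes 2
  Position 10 '(': depth becomes 3
  Position 11 ')': depth becomes 2
  Position 12 '(': depth becomes 3
  Position 13 '(': depth becomes 4
  Position 14 ')': depth becomes 3
  Position 15 ')': depth becomes 2
  Position 16 ')': depth becomes 1
  Position 17 '(': depth becomes 2
  Position 18 ')': depth becomes 1
  Position 19 ')': depth becomes 0
Maximum depth reached: 4

4


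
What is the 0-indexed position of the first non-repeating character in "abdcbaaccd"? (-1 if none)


Input: abdcbaaccd
Character frequencies:
  'a': 3
  'b': 2
  'c': 3
  'd': 2
Scanning left to right for freq == 1:
  Position 0 ('a'): freq=3, skip
  Position 1 ('b'): freq=2, skip
  Position 2 ('d'): freq=2, skip
  Position 3 ('c'): freq=3, skip
  Position 4 ('b'): freq=2, skip
  Position 5 ('a'): freq=3, skip
  Position 6 ('a'): freq=3, skip
  Position 7 ('c'): freq=3, skip
  Position 8 ('c'): freq=3, skip
  Position 9 ('d'): freq=2, skip
  No unique character found => answer = -1

-1


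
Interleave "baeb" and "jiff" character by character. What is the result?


Interleaving "baeb" and "jiff":
  Position 0: 'b' from first, 'j' from second => "bj"
  Position 1: 'a' from first, 'i' from second => "ai"
  Position 2: 'e' from first, 'f' from second => "ef"
  Position 3: 'b' from first, 'f' from second => "bf"
Result: bjaiefbf

bjaiefbf


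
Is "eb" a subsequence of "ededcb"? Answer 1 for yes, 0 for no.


Check if "eb" is a subsequence of "ededcb"
Greedy scan:
  Position 0 ('e'): matches sub[0] = 'e'
  Position 1 ('d'): no match needed
  Position 2 ('e'): no match needed
  Position 3 ('d'): no match needed
  Position 4 ('c'): no match needed
  Position 5 ('b'): matches sub[1] = 'b'
All 2 characters matched => is a subsequence

1


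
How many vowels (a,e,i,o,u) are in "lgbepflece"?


Input: lgbepflece
Checking each character:
  'l' at position 0: consonant
  'g' at position 1: consonant
  'b' at position 2: consonant
  'e' at position 3: vowel (running total: 1)
  'p' at position 4: consonant
  'f' at position 5: consonant
  'l' at position 6: consonant
  'e' at position 7: vowel (running total: 2)
  'c' at position 8: consonant
  'e' at position 9: vowel (running total: 3)
Total vowels: 3

3


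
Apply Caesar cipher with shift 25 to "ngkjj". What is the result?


Caesar cipher: shift "ngkjj" by 25
  'n' (pos 13) + 25 = pos 12 = 'm'
  'g' (pos 6) + 25 = pos 5 = 'f'
  'k' (pos 10) + 25 = pos 9 = 'j'
  'j' (pos 9) + 25 = pos 8 = 'i'
  'j' (pos 9) + 25 = pos 8 = 'i'
Result: mfjii

mfjii


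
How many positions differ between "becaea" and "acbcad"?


Comparing "becaea" and "acbcad" position by position:
  Position 0: 'b' vs 'a' => DIFFER
  Position 1: 'e' vs 'c' => DIFFER
  Position 2: 'c' vs 'b' => DIFFER
  Position 3: 'a' vs 'c' => DIFFER
  Position 4: 'e' vs 'a' => DIFFER
  Position 5: 'a' vs 'd' => DIFFER
Positions that differ: 6

6


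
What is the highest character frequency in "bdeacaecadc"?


Input: bdeacaecadc
Character counts:
  'a': 3
  'b': 1
  'c': 3
  'd': 2
  'e': 2
Maximum frequency: 3

3


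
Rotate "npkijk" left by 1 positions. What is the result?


Input: "npkijk", rotate left by 1
First 1 characters: "n"
Remaining characters: "pkijk"
Concatenate remaining + first: "pkijk" + "n" = "pkijkn"

pkijkn


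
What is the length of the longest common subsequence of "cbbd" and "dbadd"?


LCS of "cbbd" and "dbadd"
DP table:
           d    b    a    d    d
      0    0    0    0    0    0
  c   0    0    0    0    0    0
  b   0    0    1    1    1    1
  b   0    0    1    1    1    1
  d   0    1    1    1    2    2
LCS length = dp[4][5] = 2

2


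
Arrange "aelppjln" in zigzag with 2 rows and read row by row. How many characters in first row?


Zigzag "aelppjln" into 2 rows:
Placing characters:
  'a' => row 0
  'e' => row 1
  'l' => row 0
  'p' => row 1
  'p' => row 0
  'j' => row 1
  'l' => row 0
  'n' => row 1
Rows:
  Row 0: "alpl"
  Row 1: "epjn"
First row length: 4

4


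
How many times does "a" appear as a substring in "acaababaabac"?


Searching for "a" in "acaababaabac"
Scanning each position:
  Position 0: "a" => MATCH
  Position 1: "c" => no
  Position 2: "a" => MATCH
  Position 3: "a" => MATCH
  Position 4: "b" => no
  Position 5: "a" => MATCH
  Position 6: "b" => no
  Position 7: "a" => MATCH
  Position 8: "a" => MATCH
  Position 9: "b" => no
  Position 10: "a" => MATCH
  Position 11: "c" => no
Total occurrences: 7

7


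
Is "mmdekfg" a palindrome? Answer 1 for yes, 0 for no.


Input: mmdekfg
Reversed: gfkedmm
  Compare pos 0 ('m') with pos 6 ('g'): MISMATCH
  Compare pos 1 ('m') with pos 5 ('f'): MISMATCH
  Compare pos 2 ('d') with pos 4 ('k'): MISMATCH
Result: not a palindrome

0


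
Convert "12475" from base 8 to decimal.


Input: "12475" in base 8
Positional expansion:
  Digit '1' (value 1) x 8^4 = 4096
  Digit '2' (value 2) x 8^3 = 1024
  Digit '4' (value 4) x 8^2 = 256
  Digit '7' (value 7) x 8^1 = 56
  Digit '5' (value 5) x 8^0 = 5
Sum = 5437

5437


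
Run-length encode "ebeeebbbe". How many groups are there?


Input: ebeeebbbe
Scanning for consecutive runs:
  Group 1: 'e' x 1 (positions 0-0)
  Group 2: 'b' x 1 (positions 1-1)
  Group 3: 'e' x 3 (positions 2-4)
  Group 4: 'b' x 3 (positions 5-7)
  Group 5: 'e' x 1 (positions 8-8)
Total groups: 5

5


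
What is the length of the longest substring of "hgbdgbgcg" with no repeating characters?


Input: "hgbdgbgcg"
Sliding window (track last position of each char):
  Position 0 ('h'): window [0,0] length 1 -- new best
  Position 1 ('g'): window [0,1] length 2 -- new best
  Position 2 ('b'): window [0,2] length 3 -- new best
  Position 3 ('d'): window [0,3] length 4 -- new best
  Position 4 ('g'): repeat (last at 1), move window start to 2
  Position 4 ('g'): window [2,4] length 3
  Position 5 ('b'): repeat (last at 2), move window start to 3
  Position 5 ('b'): window [3,5] length 3
  Position 6 ('g'): repeat (last at 4), move window start to 5
  Position 6 ('g'): window [5,6] length 2
  Position 7 ('c'): window [5,7] length 3
  Position 8 ('g'): repeat (last at 6), move window start to 7
  Position 8 ('g'): window [7,8] length 2
Longest substring with no repeats: "hgbd" with length 4

4


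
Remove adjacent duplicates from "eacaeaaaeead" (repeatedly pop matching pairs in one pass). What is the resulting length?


Input: eacaeaaaeead
Stack-based adjacent duplicate removal:
  Read 'e': push. Stack: e
  Read 'a': push. Stack: ea
  Read 'c': push. Stack: eac
  Read 'a': push. Stack: eaca
  Read 'e': push. Stack: eacae
  Read 'a': push. Stack: eacaea
  Read 'a': matches stack top 'a' => pop. Stack: eacae
  Read 'a': push. Stack: eacaea
  Read 'e': push. Stack: eacaeae
  Read 'e': matches stack top 'e' => pop. Stack: eacaea
  Read 'a': matches stack top 'a' => pop. Stack: eacae
  Read 'd': push. Stack: eacaed
Final stack: "eacaed" (length 6)

6


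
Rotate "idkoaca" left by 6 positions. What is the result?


Input: "idkoaca", rotate left by 6
First 6 characters: "idkoac"
Remaining characters: "a"
Concatenate remaining + first: "a" + "idkoac" = "aidkoac"

aidkoac


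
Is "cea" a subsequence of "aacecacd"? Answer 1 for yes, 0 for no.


Check if "cea" is a subsequence of "aacecacd"
Greedy scan:
  Position 0 ('a'): no match needed
  Position 1 ('a'): no match needed
  Position 2 ('c'): matches sub[0] = 'c'
  Position 3 ('e'): matches sub[1] = 'e'
  Position 4 ('c'): no match needed
  Position 5 ('a'): matches sub[2] = 'a'
  Position 6 ('c'): no match needed
  Position 7 ('d'): no match needed
All 3 characters matched => is a subsequence

1


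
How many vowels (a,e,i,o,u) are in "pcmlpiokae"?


Input: pcmlpiokae
Checking each character:
  'p' at position 0: consonant
  'c' at position 1: consonant
  'm' at position 2: consonant
  'l' at position 3: consonant
  'p' at position 4: consonant
  'i' at position 5: vowel (running total: 1)
  'o' at position 6: vowel (running total: 2)
  'k' at position 7: consonant
  'a' at position 8: vowel (running total: 3)
  'e' at position 9: vowel (running total: 4)
Total vowels: 4

4


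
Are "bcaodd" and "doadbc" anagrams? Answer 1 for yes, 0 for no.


Strings: "bcaodd", "doadbc"
Sorted first:  abcddo
Sorted second: abcddo
Sorted forms match => anagrams

1


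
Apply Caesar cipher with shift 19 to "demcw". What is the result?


Caesar cipher: shift "demcw" by 19
  'd' (pos 3) + 19 = pos 22 = 'w'
  'e' (pos 4) + 19 = pos 23 = 'x'
  'm' (pos 12) + 19 = pos 5 = 'f'
  'c' (pos 2) + 19 = pos 21 = 'v'
  'w' (pos 22) + 19 = pos 15 = 'p'
Result: wxfvp

wxfvp


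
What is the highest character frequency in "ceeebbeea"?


Input: ceeebbeea
Character counts:
  'a': 1
  'b': 2
  'c': 1
  'e': 5
Maximum frequency: 5

5


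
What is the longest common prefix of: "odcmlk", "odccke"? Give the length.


Words: odcmlk, odccke
  Position 0: all 'o' => match
  Position 1: all 'd' => match
  Position 2: all 'c' => match
  Position 3: ('m', 'c') => mismatch, stop
LCP = "odc" (length 3)

3


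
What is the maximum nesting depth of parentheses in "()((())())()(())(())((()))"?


Input: "()((())())()(())(())((()))"
Tracking depth:
  Position 0 '(': depth becomes 1
  Position 1 ')': depth becomes 0
  Position 2 '(': depth becomes 1
  Position 3 '(': depth becomes 2
  Position 4 '(': depth becomes 3
  Position 5 ')': depth becomes 2
  Position 6 ')': depth becomes 1
  Position 7 '(': depth becomes 2
  Position 8 ')': depth becomes 1
  Position 9 ')': depth becomes 0
  Position 10 '(': depth becomes 1
  Position 11 ')': depth becomes 0
  Position 12 '(': depth becomes 1
  Position 13 '(': depth becomes 2
  Position 14 ')': depth becomes 1
  Position 15 ')': depth becomes 0
  Position 16 '(': depth becomes 1
  Position 17 '(': depth becomes 2
  Position 18 ')': depth becomes 1
  Position 19 ')': depth becomes 0
  Position 20 '(': depth becomes 1
  Position 21 '(': depth becomes 2
  Position 22 '(': depth becomes 3
  Position 23 ')': depth becomes 2
  Position 24 ')': depth becomes 1
  Position 25 ')': depth becomes 0
Maximum depth reached: 3

3


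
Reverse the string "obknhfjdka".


Input: obknhfjdka
Reading characters right to left:
  Position 9: 'a'
  Position 8: 'k'
  Position 7: 'd'
  Position 6: 'j'
  Position 5: 'f'
  Position 4: 'h'
  Position 3: 'n'
  Position 2: 'k'
  Position 1: 'b'
  Position 0: 'o'
Reversed: akdjfhnkbo

akdjfhnkbo


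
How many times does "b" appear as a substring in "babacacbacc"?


Searching for "b" in "babacacbacc"
Scanning each position:
  Position 0: "b" => MATCH
  Position 1: "a" => no
  Position 2: "b" => MATCH
  Position 3: "a" => no
  Position 4: "c" => no
  Position 5: "a" => no
  Position 6: "c" => no
  Position 7: "b" => MATCH
  Position 8: "a" => no
  Position 9: "c" => no
  Position 10: "c" => no
Total occurrences: 3

3


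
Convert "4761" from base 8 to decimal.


Input: "4761" in base 8
Positional expansion:
  Digit '4' (value 4) x 8^3 = 2048
  Digit '7' (value 7) x 8^2 = 448
  Digit '6' (value 6) x 8^1 = 48
  Digit '1' (value 1) x 8^0 = 1
Sum = 2545

2545


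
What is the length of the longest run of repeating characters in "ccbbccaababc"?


Input: "ccbbccaababc"
Scanning for longest run:
  Position 1 ('c'): continues run of 'c', length=2
  Position 2 ('b'): new char, reset run to 1
  Position 3 ('b'): continues run of 'b', length=2
  Position 4 ('c'): new char, reset run to 1
  Position 5 ('c'): continues run of 'c', length=2
  Position 6 ('a'): new char, reset run to 1
  Position 7 ('a'): continues run of 'a', length=2
  Position 8 ('b'): new char, reset run to 1
  Position 9 ('a'): new char, reset run to 1
  Position 10 ('b'): new char, reset run to 1
  Position 11 ('c'): new char, reset run to 1
Longest run: 'c' with length 2

2


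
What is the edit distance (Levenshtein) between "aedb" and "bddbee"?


Computing edit distance: "aedb" -> "bddbee"
DP table:
           b    d    d    b    e    e
      0    1    2    3    4    5    6
  a   1    1    2    3    4    5    6
  e   2    2    2    3    4    4    5
  d   3    3    2    2    3    4    5
  b   4    3    3    3    2    3    4
Edit distance = dp[4][6] = 4

4


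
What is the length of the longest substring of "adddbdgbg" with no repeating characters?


Input: "adddbdgbg"
Sliding window (track last position of each char):
  Position 0 ('a'): window [0,0] length 1 -- new best
  Position 1 ('d'): window [0,1] length 2 -- new best
  Position 2 ('d'): repeat (last at 1), move window start to 2
  Position 2 ('d'): window [2,2] length 1
  Position 3 ('d'): repeat (last at 2), move window start to 3
  Position 3 ('d'): window [3,3] length 1
  Position 4 ('b'): window [3,4] length 2
  Position 5 ('d'): repeat (last at 3), move window start to 4
  Position 5 ('d'): window [4,5] length 2
  Position 6 ('g'): window [4,6] length 3 -- new best
  Position 7 ('b'): repeat (last at 4), move window start to 5
  Position 7 ('b'): window [5,7] length 3
  Position 8 ('g'): repeat (last at 6), move window start to 7
  Position 8 ('g'): window [7,8] length 2
Longest substring with no repeats: "bdg" with length 3

3


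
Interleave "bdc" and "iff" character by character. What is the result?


Interleaving "bdc" and "iff":
  Position 0: 'b' from first, 'i' from second => "bi"
  Position 1: 'd' from first, 'f' from second => "df"
  Position 2: 'c' from first, 'f' from second => "cf"
Result: bidfcf

bidfcf


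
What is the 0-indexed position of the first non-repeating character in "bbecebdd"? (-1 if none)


Input: bbecebdd
Character frequencies:
  'b': 3
  'c': 1
  'd': 2
  'e': 2
Scanning left to right for freq == 1:
  Position 0 ('b'): freq=3, skip
  Position 1 ('b'): freq=3, skip
  Position 2 ('e'): freq=2, skip
  Position 3 ('c'): unique! => answer = 3

3


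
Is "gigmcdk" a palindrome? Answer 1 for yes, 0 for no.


Input: gigmcdk
Reversed: kdcmgig
  Compare pos 0 ('g') with pos 6 ('k'): MISMATCH
  Compare pos 1 ('i') with pos 5 ('d'): MISMATCH
  Compare pos 2 ('g') with pos 4 ('c'): MISMATCH
Result: not a palindrome

0


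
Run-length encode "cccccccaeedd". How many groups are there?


Input: cccccccaeedd
Scanning for consecutive runs:
  Group 1: 'c' x 7 (positions 0-6)
  Group 2: 'a' x 1 (positions 7-7)
  Group 3: 'e' x 2 (positions 8-9)
  Group 4: 'd' x 2 (positions 10-11)
Total groups: 4

4


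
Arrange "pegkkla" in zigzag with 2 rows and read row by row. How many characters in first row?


Zigzag "pegkkla" into 2 rows:
Placing characters:
  'p' => row 0
  'e' => row 1
  'g' => row 0
  'k' => row 1
  'k' => row 0
  'l' => row 1
  'a' => row 0
Rows:
  Row 0: "pgka"
  Row 1: "ekl"
First row length: 4

4


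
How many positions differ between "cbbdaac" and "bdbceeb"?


Comparing "cbbdaac" and "bdbceeb" position by position:
  Position 0: 'c' vs 'b' => DIFFER
  Position 1: 'b' vs 'd' => DIFFER
  Position 2: 'b' vs 'b' => same
  Position 3: 'd' vs 'c' => DIFFER
  Position 4: 'a' vs 'e' => DIFFER
  Position 5: 'a' vs 'e' => DIFFER
  Position 6: 'c' vs 'b' => DIFFER
Positions that differ: 6

6


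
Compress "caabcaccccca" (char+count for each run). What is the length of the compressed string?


Input: caabcaccccca
Runs:
  'c' x 1 => "c1"
  'a' x 2 => "a2"
  'b' x 1 => "b1"
  'c' x 1 => "c1"
  'a' x 1 => "a1"
  'c' x 5 => "c5"
  'a' x 1 => "a1"
Compressed: "c1a2b1c1a1c5a1"
Compressed length: 14

14


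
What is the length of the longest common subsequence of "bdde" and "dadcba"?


LCS of "bdde" and "dadcba"
DP table:
           d    a    d    c    b    a
      0    0    0    0    0    0    0
  b   0    0    0    0    0    1    1
  d   0    1    1    1    1    1    1
  d   0    1    1    2    2    2    2
  e   0    1    1    2    2    2    2
LCS length = dp[4][6] = 2

2


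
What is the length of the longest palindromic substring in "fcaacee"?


Input: "fcaacee"
Checking substrings for palindromes:
  [1:5] "caac" (len 4) => palindrome
  [2:4] "aa" (len 2) => palindrome
  [5:7] "ee" (len 2) => palindrome
Longest palindromic substring: "caac" with length 4

4


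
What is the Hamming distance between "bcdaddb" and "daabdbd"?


Comparing "bcdaddb" and "daabdbd" position by position:
  Position 0: 'b' vs 'd' => differ
  Position 1: 'c' vs 'a' => differ
  Position 2: 'd' vs 'a' => differ
  Position 3: 'a' vs 'b' => differ
  Position 4: 'd' vs 'd' => same
  Position 5: 'd' vs 'b' => differ
  Position 6: 'b' vs 'd' => differ
Total differences (Hamming distance): 6

6


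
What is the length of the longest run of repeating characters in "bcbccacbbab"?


Input: "bcbccacbbab"
Scanning for longest run:
  Position 1 ('c'): new char, reset run to 1
  Position 2 ('b'): new char, reset run to 1
  Position 3 ('c'): new char, reset run to 1
  Position 4 ('c'): continues run of 'c', length=2
  Position 5 ('a'): new char, reset run to 1
  Position 6 ('c'): new char, reset run to 1
  Position 7 ('b'): new char, reset run to 1
  Position 8 ('b'): continues run of 'b', length=2
  Position 9 ('a'): new char, reset run to 1
  Position 10 ('b'): new char, reset run to 1
Longest run: 'c' with length 2

2


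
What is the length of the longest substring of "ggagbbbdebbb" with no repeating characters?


Input: "ggagbbbdebbb"
Sliding window (track last position of each char):
  Position 0 ('g'): window [0,0] length 1 -- new best
  Position 1 ('g'): repeat (last at 0), move window start to 1
  Position 1 ('g'): window [1,1] length 1
  Position 2 ('a'): window [1,2] length 2 -- new best
  Position 3 ('g'): repeat (last at 1), move window start to 2
  Position 3 ('g'): window [2,3] length 2
  Position 4 ('b'): window [2,4] length 3 -- new best
  Position 5 ('b'): repeat (last at 4), move window start to 5
  Position 5 ('b'): window [5,5] length 1
  Position 6 ('b'): repeat (last at 5), move window start to 6
  Position 6 ('b'): window [6,6] length 1
  Position 7 ('d'): window [6,7] length 2
  Position 8 ('e'): window [6,8] length 3
  Position 9 ('b'): repeat (last at 6), move window start to 7
  Position 9 ('b'): window [7,9] length 3
  Position 10 ('b'): repeat (last at 9), move window start to 10
  Position 10 ('b'): window [10,10] length 1
  Position 11 ('b'): repeat (last at 10), move window start to 11
  Position 11 ('b'): window [11,11] length 1
Longest substring with no repeats: "agb" with length 3

3


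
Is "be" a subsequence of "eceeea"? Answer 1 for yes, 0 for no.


Check if "be" is a subsequence of "eceeea"
Greedy scan:
  Position 0 ('e'): no match needed
  Position 1 ('c'): no match needed
  Position 2 ('e'): no match needed
  Position 3 ('e'): no match needed
  Position 4 ('e'): no match needed
  Position 5 ('a'): no match needed
Only matched 0/2 characters => not a subsequence

0


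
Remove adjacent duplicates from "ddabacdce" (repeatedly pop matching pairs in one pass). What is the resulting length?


Input: ddabacdce
Stack-based adjacent duplicate removal:
  Read 'd': push. Stack: d
  Read 'd': matches stack top 'd' => pop. Stack: (empty)
  Read 'a': push. Stack: a
  Read 'b': push. Stack: ab
  Read 'a': push. Stack: aba
  Read 'c': push. Stack: abac
  Read 'd': push. Stack: abacd
  Read 'c': push. Stack: abacdc
  Read 'e': push. Stack: abacdce
Final stack: "abacdce" (length 7)

7


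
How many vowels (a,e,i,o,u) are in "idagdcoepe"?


Input: idagdcoepe
Checking each character:
  'i' at position 0: vowel (running total: 1)
  'd' at position 1: consonant
  'a' at position 2: vowel (running total: 2)
  'g' at position 3: consonant
  'd' at position 4: consonant
  'c' at position 5: consonant
  'o' at position 6: vowel (running total: 3)
  'e' at position 7: vowel (running total: 4)
  'p' at position 8: consonant
  'e' at position 9: vowel (running total: 5)
Total vowels: 5

5


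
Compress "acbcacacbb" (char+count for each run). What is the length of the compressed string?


Input: acbcacacbb
Runs:
  'a' x 1 => "a1"
  'c' x 1 => "c1"
  'b' x 1 => "b1"
  'c' x 1 => "c1"
  'a' x 1 => "a1"
  'c' x 1 => "c1"
  'a' x 1 => "a1"
  'c' x 1 => "c1"
  'b' x 2 => "b2"
Compressed: "a1c1b1c1a1c1a1c1b2"
Compressed length: 18

18


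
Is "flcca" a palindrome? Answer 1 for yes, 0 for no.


Input: flcca
Reversed: acclf
  Compare pos 0 ('f') with pos 4 ('a'): MISMATCH
  Compare pos 1 ('l') with pos 3 ('c'): MISMATCH
Result: not a palindrome

0


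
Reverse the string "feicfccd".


Input: feicfccd
Reading characters right to left:
  Position 7: 'd'
  Position 6: 'c'
  Position 5: 'c'
  Position 4: 'f'
  Position 3: 'c'
  Position 2: 'i'
  Position 1: 'e'
  Position 0: 'f'
Reversed: dccfcief

dccfcief


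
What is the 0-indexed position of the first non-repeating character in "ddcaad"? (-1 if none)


Input: ddcaad
Character frequencies:
  'a': 2
  'c': 1
  'd': 3
Scanning left to right for freq == 1:
  Position 0 ('d'): freq=3, skip
  Position 1 ('d'): freq=3, skip
  Position 2 ('c'): unique! => answer = 2

2


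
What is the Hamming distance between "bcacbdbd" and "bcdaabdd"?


Comparing "bcacbdbd" and "bcdaabdd" position by position:
  Position 0: 'b' vs 'b' => same
  Position 1: 'c' vs 'c' => same
  Position 2: 'a' vs 'd' => differ
  Position 3: 'c' vs 'a' => differ
  Position 4: 'b' vs 'a' => differ
  Position 5: 'd' vs 'b' => differ
  Position 6: 'b' vs 'd' => differ
  Position 7: 'd' vs 'd' => same
Total differences (Hamming distance): 5

5


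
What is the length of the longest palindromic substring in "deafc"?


Input: "deafc"
Checking substrings for palindromes:
  No multi-char palindromic substrings found
Longest palindromic substring: "d" with length 1

1


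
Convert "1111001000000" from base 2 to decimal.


Input: "1111001000000" in base 2
Positional expansion:
  Digit '1' (value 1) x 2^12 = 4096
  Digit '1' (value 1) x 2^11 = 2048
  Digit '1' (value 1) x 2^10 = 1024
  Digit '1' (value 1) x 2^9 = 512
  Digit '0' (value 0) x 2^8 = 0
  Digit '0' (value 0) x 2^7 = 0
  Digit '1' (value 1) x 2^6 = 64
  Digit '0' (value 0) x 2^5 = 0
  Digit '0' (value 0) x 2^4 = 0
  Digit '0' (value 0) x 2^3 = 0
  Digit '0' (value 0) x 2^2 = 0
  Digit '0' (value 0) x 2^1 = 0
  Digit '0' (value 0) x 2^0 = 0
Sum = 7744

7744


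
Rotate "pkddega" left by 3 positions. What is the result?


Input: "pkddega", rotate left by 3
First 3 characters: "pkd"
Remaining characters: "dega"
Concatenate remaining + first: "dega" + "pkd" = "degapkd"

degapkd


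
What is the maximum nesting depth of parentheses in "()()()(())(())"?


Input: "()()()(())(())"
Tracking depth:
  Position 0 '(': depth becomes 1
  Position 1 ')': depth becomes 0
  Position 2 '(': depth becomes 1
  Position 3 ')': depth becomes 0
  Position 4 '(': depth becomes 1
  Position 5 ')': depth becomes 0
  Position 6 '(': depth becomes 1
  Position 7 '(': depth becomes 2
  Position 8 ')': depth becomes 1
  Position 9 ')': depth becomes 0
  Position 10 '(': depth becomes 1
  Position 11 '(': depth becomes 2
  Position 12 ')': depth becomes 1
  Position 13 ')': depth becomes 0
Maximum depth reached: 2

2


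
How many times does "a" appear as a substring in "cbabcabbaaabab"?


Searching for "a" in "cbabcabbaaabab"
Scanning each position:
  Position 0: "c" => no
  Position 1: "b" => no
  Position 2: "a" => MATCH
  Position 3: "b" => no
  Position 4: "c" => no
  Position 5: "a" => MATCH
  Position 6: "b" => no
  Position 7: "b" => no
  Position 8: "a" => MATCH
  Position 9: "a" => MATCH
  Position 10: "a" => MATCH
  Position 11: "b" => no
  Position 12: "a" => MATCH
  Position 13: "b" => no
Total occurrences: 6

6


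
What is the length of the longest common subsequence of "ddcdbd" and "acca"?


LCS of "ddcdbd" and "acca"
DP table:
           a    c    c    a
      0    0    0    0    0
  d   0    0    0    0    0
  d   0    0    0    0    0
  c   0    0    1    1    1
  d   0    0    1    1    1
  b   0    0    1    1    1
  d   0    0    1    1    1
LCS length = dp[6][4] = 1

1


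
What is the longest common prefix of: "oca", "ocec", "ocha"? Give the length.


Words: oca, ocec, ocha
  Position 0: all 'o' => match
  Position 1: all 'c' => match
  Position 2: ('a', 'e', 'h') => mismatch, stop
LCP = "oc" (length 2)

2


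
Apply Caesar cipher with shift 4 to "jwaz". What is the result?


Caesar cipher: shift "jwaz" by 4
  'j' (pos 9) + 4 = pos 13 = 'n'
  'w' (pos 22) + 4 = pos 0 = 'a'
  'a' (pos 0) + 4 = pos 4 = 'e'
  'z' (pos 25) + 4 = pos 3 = 'd'
Result: naed

naed


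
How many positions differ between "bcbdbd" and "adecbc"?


Comparing "bcbdbd" and "adecbc" position by position:
  Position 0: 'b' vs 'a' => DIFFER
  Position 1: 'c' vs 'd' => DIFFER
  Position 2: 'b' vs 'e' => DIFFER
  Position 3: 'd' vs 'c' => DIFFER
  Position 4: 'b' vs 'b' => same
  Position 5: 'd' vs 'c' => DIFFER
Positions that differ: 5

5


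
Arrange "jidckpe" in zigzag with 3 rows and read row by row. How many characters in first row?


Zigzag "jidckpe" into 3 rows:
Placing characters:
  'j' => row 0
  'i' => row 1
  'd' => row 2
  'c' => row 1
  'k' => row 0
  'p' => row 1
  'e' => row 2
Rows:
  Row 0: "jk"
  Row 1: "icp"
  Row 2: "de"
First row length: 2

2


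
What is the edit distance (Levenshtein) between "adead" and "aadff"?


Computing edit distance: "adead" -> "aadff"
DP table:
           a    a    d    f    f
      0    1    2    3    4    5
  a   1    0    1    2    3    4
  d   2    1    1    1    2    3
  e   3    2    2    2    2    3
  a   4    3    2    3    3    3
  d   5    4    3    2    3    4
Edit distance = dp[5][5] = 4

4


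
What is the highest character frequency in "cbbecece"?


Input: cbbecece
Character counts:
  'b': 2
  'c': 3
  'e': 3
Maximum frequency: 3

3


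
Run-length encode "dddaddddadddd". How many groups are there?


Input: dddaddddadddd
Scanning for consecutive runs:
  Group 1: 'd' x 3 (positions 0-2)
  Group 2: 'a' x 1 (positions 3-3)
  Group 3: 'd' x 4 (positions 4-7)
  Group 4: 'a' x 1 (positions 8-8)
  Group 5: 'd' x 4 (positions 9-12)
Total groups: 5

5


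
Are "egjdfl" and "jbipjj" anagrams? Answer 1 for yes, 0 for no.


Strings: "egjdfl", "jbipjj"
Sorted first:  defgjl
Sorted second: bijjjp
Differ at position 0: 'd' vs 'b' => not anagrams

0


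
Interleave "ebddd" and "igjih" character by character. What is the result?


Interleaving "ebddd" and "igjih":
  Position 0: 'e' from first, 'i' from second => "ei"
  Position 1: 'b' from first, 'g' from second => "bg"
  Position 2: 'd' from first, 'j' from second => "dj"
  Position 3: 'd' from first, 'i' from second => "di"
  Position 4: 'd' from first, 'h' from second => "dh"
Result: eibgdjdidh

eibgdjdidh
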